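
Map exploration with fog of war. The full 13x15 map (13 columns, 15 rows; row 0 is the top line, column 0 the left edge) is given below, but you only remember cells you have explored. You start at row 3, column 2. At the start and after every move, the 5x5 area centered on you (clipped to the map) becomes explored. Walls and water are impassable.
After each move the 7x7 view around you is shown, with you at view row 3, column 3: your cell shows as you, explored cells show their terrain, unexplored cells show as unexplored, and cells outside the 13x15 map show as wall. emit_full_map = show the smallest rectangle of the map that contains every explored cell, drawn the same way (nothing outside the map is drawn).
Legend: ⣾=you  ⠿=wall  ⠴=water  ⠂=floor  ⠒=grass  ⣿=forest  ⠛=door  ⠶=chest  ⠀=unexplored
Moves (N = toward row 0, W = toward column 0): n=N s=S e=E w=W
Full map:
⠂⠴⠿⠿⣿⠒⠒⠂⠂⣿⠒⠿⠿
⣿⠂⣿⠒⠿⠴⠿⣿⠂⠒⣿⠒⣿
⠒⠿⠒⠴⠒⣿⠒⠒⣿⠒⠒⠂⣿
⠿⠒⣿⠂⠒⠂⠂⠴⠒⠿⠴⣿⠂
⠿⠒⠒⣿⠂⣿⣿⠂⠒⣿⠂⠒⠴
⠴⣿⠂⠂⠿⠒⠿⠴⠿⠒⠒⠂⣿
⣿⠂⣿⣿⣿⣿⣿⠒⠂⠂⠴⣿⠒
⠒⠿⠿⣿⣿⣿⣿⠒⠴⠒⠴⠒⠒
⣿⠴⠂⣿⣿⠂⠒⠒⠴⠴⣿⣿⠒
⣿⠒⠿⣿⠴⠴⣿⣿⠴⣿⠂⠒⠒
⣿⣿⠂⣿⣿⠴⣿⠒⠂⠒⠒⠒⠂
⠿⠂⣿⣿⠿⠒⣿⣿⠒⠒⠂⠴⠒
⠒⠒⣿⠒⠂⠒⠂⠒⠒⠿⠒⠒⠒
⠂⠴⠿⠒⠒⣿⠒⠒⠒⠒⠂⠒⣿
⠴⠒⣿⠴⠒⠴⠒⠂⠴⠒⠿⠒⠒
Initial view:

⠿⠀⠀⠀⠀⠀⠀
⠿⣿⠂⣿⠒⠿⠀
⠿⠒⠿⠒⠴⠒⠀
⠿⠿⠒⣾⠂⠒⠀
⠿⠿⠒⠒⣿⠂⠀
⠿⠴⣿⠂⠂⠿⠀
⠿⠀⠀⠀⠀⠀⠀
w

⠿⠿⠀⠀⠀⠀⠀
⠿⠿⣿⠂⣿⠒⠿
⠿⠿⠒⠿⠒⠴⠒
⠿⠿⠿⣾⣿⠂⠒
⠿⠿⠿⠒⠒⣿⠂
⠿⠿⠴⣿⠂⠂⠿
⠿⠿⠀⠀⠀⠀⠀

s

⠿⠿⣿⠂⣿⠒⠿
⠿⠿⠒⠿⠒⠴⠒
⠿⠿⠿⠒⣿⠂⠒
⠿⠿⠿⣾⠒⣿⠂
⠿⠿⠴⣿⠂⠂⠿
⠿⠿⣿⠂⣿⣿⠀
⠿⠿⠀⠀⠀⠀⠀

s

⠿⠿⠒⠿⠒⠴⠒
⠿⠿⠿⠒⣿⠂⠒
⠿⠿⠿⠒⠒⣿⠂
⠿⠿⠴⣾⠂⠂⠿
⠿⠿⣿⠂⣿⣿⠀
⠿⠿⠒⠿⠿⣿⠀
⠿⠿⠀⠀⠀⠀⠀

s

⠿⠿⠿⠒⣿⠂⠒
⠿⠿⠿⠒⠒⣿⠂
⠿⠿⠴⣿⠂⠂⠿
⠿⠿⣿⣾⣿⣿⠀
⠿⠿⠒⠿⠿⣿⠀
⠿⠿⣿⠴⠂⣿⠀
⠿⠿⠀⠀⠀⠀⠀

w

⠿⠿⠿⠿⠒⣿⠂
⠿⠿⠿⠿⠒⠒⣿
⠿⠿⠿⠴⣿⠂⠂
⠿⠿⠿⣾⠂⣿⣿
⠿⠿⠿⠒⠿⠿⣿
⠿⠿⠿⣿⠴⠂⣿
⠿⠿⠿⠀⠀⠀⠀

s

⠿⠿⠿⠿⠒⠒⣿
⠿⠿⠿⠴⣿⠂⠂
⠿⠿⠿⣿⠂⣿⣿
⠿⠿⠿⣾⠿⠿⣿
⠿⠿⠿⣿⠴⠂⣿
⠿⠿⠿⣿⠒⠿⠀
⠿⠿⠿⠀⠀⠀⠀

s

⠿⠿⠿⠴⣿⠂⠂
⠿⠿⠿⣿⠂⣿⣿
⠿⠿⠿⠒⠿⠿⣿
⠿⠿⠿⣾⠴⠂⣿
⠿⠿⠿⣿⠒⠿⠀
⠿⠿⠿⣿⣿⠂⠀
⠿⠿⠿⠀⠀⠀⠀

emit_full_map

⣿⠂⣿⠒⠿
⠒⠿⠒⠴⠒
⠿⠒⣿⠂⠒
⠿⠒⠒⣿⠂
⠴⣿⠂⠂⠿
⣿⠂⣿⣿⠀
⠒⠿⠿⣿⠀
⣾⠴⠂⣿⠀
⣿⠒⠿⠀⠀
⣿⣿⠂⠀⠀

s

⠿⠿⠿⣿⠂⣿⣿
⠿⠿⠿⠒⠿⠿⣿
⠿⠿⠿⣿⠴⠂⣿
⠿⠿⠿⣾⠒⠿⠀
⠿⠿⠿⣿⣿⠂⠀
⠿⠿⠿⠿⠂⣿⠀
⠿⠿⠿⠀⠀⠀⠀

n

⠿⠿⠿⠴⣿⠂⠂
⠿⠿⠿⣿⠂⣿⣿
⠿⠿⠿⠒⠿⠿⣿
⠿⠿⠿⣾⠴⠂⣿
⠿⠿⠿⣿⠒⠿⠀
⠿⠿⠿⣿⣿⠂⠀
⠿⠿⠿⠿⠂⣿⠀

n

⠿⠿⠿⠿⠒⠒⣿
⠿⠿⠿⠴⣿⠂⠂
⠿⠿⠿⣿⠂⣿⣿
⠿⠿⠿⣾⠿⠿⣿
⠿⠿⠿⣿⠴⠂⣿
⠿⠿⠿⣿⠒⠿⠀
⠿⠿⠿⣿⣿⠂⠀

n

⠿⠿⠿⠿⠒⣿⠂
⠿⠿⠿⠿⠒⠒⣿
⠿⠿⠿⠴⣿⠂⠂
⠿⠿⠿⣾⠂⣿⣿
⠿⠿⠿⠒⠿⠿⣿
⠿⠿⠿⣿⠴⠂⣿
⠿⠿⠿⣿⠒⠿⠀

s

⠿⠿⠿⠿⠒⠒⣿
⠿⠿⠿⠴⣿⠂⠂
⠿⠿⠿⣿⠂⣿⣿
⠿⠿⠿⣾⠿⠿⣿
⠿⠿⠿⣿⠴⠂⣿
⠿⠿⠿⣿⠒⠿⠀
⠿⠿⠿⣿⣿⠂⠀

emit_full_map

⣿⠂⣿⠒⠿
⠒⠿⠒⠴⠒
⠿⠒⣿⠂⠒
⠿⠒⠒⣿⠂
⠴⣿⠂⠂⠿
⣿⠂⣿⣿⠀
⣾⠿⠿⣿⠀
⣿⠴⠂⣿⠀
⣿⠒⠿⠀⠀
⣿⣿⠂⠀⠀
⠿⠂⣿⠀⠀

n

⠿⠿⠿⠿⠒⣿⠂
⠿⠿⠿⠿⠒⠒⣿
⠿⠿⠿⠴⣿⠂⠂
⠿⠿⠿⣾⠂⣿⣿
⠿⠿⠿⠒⠿⠿⣿
⠿⠿⠿⣿⠴⠂⣿
⠿⠿⠿⣿⠒⠿⠀


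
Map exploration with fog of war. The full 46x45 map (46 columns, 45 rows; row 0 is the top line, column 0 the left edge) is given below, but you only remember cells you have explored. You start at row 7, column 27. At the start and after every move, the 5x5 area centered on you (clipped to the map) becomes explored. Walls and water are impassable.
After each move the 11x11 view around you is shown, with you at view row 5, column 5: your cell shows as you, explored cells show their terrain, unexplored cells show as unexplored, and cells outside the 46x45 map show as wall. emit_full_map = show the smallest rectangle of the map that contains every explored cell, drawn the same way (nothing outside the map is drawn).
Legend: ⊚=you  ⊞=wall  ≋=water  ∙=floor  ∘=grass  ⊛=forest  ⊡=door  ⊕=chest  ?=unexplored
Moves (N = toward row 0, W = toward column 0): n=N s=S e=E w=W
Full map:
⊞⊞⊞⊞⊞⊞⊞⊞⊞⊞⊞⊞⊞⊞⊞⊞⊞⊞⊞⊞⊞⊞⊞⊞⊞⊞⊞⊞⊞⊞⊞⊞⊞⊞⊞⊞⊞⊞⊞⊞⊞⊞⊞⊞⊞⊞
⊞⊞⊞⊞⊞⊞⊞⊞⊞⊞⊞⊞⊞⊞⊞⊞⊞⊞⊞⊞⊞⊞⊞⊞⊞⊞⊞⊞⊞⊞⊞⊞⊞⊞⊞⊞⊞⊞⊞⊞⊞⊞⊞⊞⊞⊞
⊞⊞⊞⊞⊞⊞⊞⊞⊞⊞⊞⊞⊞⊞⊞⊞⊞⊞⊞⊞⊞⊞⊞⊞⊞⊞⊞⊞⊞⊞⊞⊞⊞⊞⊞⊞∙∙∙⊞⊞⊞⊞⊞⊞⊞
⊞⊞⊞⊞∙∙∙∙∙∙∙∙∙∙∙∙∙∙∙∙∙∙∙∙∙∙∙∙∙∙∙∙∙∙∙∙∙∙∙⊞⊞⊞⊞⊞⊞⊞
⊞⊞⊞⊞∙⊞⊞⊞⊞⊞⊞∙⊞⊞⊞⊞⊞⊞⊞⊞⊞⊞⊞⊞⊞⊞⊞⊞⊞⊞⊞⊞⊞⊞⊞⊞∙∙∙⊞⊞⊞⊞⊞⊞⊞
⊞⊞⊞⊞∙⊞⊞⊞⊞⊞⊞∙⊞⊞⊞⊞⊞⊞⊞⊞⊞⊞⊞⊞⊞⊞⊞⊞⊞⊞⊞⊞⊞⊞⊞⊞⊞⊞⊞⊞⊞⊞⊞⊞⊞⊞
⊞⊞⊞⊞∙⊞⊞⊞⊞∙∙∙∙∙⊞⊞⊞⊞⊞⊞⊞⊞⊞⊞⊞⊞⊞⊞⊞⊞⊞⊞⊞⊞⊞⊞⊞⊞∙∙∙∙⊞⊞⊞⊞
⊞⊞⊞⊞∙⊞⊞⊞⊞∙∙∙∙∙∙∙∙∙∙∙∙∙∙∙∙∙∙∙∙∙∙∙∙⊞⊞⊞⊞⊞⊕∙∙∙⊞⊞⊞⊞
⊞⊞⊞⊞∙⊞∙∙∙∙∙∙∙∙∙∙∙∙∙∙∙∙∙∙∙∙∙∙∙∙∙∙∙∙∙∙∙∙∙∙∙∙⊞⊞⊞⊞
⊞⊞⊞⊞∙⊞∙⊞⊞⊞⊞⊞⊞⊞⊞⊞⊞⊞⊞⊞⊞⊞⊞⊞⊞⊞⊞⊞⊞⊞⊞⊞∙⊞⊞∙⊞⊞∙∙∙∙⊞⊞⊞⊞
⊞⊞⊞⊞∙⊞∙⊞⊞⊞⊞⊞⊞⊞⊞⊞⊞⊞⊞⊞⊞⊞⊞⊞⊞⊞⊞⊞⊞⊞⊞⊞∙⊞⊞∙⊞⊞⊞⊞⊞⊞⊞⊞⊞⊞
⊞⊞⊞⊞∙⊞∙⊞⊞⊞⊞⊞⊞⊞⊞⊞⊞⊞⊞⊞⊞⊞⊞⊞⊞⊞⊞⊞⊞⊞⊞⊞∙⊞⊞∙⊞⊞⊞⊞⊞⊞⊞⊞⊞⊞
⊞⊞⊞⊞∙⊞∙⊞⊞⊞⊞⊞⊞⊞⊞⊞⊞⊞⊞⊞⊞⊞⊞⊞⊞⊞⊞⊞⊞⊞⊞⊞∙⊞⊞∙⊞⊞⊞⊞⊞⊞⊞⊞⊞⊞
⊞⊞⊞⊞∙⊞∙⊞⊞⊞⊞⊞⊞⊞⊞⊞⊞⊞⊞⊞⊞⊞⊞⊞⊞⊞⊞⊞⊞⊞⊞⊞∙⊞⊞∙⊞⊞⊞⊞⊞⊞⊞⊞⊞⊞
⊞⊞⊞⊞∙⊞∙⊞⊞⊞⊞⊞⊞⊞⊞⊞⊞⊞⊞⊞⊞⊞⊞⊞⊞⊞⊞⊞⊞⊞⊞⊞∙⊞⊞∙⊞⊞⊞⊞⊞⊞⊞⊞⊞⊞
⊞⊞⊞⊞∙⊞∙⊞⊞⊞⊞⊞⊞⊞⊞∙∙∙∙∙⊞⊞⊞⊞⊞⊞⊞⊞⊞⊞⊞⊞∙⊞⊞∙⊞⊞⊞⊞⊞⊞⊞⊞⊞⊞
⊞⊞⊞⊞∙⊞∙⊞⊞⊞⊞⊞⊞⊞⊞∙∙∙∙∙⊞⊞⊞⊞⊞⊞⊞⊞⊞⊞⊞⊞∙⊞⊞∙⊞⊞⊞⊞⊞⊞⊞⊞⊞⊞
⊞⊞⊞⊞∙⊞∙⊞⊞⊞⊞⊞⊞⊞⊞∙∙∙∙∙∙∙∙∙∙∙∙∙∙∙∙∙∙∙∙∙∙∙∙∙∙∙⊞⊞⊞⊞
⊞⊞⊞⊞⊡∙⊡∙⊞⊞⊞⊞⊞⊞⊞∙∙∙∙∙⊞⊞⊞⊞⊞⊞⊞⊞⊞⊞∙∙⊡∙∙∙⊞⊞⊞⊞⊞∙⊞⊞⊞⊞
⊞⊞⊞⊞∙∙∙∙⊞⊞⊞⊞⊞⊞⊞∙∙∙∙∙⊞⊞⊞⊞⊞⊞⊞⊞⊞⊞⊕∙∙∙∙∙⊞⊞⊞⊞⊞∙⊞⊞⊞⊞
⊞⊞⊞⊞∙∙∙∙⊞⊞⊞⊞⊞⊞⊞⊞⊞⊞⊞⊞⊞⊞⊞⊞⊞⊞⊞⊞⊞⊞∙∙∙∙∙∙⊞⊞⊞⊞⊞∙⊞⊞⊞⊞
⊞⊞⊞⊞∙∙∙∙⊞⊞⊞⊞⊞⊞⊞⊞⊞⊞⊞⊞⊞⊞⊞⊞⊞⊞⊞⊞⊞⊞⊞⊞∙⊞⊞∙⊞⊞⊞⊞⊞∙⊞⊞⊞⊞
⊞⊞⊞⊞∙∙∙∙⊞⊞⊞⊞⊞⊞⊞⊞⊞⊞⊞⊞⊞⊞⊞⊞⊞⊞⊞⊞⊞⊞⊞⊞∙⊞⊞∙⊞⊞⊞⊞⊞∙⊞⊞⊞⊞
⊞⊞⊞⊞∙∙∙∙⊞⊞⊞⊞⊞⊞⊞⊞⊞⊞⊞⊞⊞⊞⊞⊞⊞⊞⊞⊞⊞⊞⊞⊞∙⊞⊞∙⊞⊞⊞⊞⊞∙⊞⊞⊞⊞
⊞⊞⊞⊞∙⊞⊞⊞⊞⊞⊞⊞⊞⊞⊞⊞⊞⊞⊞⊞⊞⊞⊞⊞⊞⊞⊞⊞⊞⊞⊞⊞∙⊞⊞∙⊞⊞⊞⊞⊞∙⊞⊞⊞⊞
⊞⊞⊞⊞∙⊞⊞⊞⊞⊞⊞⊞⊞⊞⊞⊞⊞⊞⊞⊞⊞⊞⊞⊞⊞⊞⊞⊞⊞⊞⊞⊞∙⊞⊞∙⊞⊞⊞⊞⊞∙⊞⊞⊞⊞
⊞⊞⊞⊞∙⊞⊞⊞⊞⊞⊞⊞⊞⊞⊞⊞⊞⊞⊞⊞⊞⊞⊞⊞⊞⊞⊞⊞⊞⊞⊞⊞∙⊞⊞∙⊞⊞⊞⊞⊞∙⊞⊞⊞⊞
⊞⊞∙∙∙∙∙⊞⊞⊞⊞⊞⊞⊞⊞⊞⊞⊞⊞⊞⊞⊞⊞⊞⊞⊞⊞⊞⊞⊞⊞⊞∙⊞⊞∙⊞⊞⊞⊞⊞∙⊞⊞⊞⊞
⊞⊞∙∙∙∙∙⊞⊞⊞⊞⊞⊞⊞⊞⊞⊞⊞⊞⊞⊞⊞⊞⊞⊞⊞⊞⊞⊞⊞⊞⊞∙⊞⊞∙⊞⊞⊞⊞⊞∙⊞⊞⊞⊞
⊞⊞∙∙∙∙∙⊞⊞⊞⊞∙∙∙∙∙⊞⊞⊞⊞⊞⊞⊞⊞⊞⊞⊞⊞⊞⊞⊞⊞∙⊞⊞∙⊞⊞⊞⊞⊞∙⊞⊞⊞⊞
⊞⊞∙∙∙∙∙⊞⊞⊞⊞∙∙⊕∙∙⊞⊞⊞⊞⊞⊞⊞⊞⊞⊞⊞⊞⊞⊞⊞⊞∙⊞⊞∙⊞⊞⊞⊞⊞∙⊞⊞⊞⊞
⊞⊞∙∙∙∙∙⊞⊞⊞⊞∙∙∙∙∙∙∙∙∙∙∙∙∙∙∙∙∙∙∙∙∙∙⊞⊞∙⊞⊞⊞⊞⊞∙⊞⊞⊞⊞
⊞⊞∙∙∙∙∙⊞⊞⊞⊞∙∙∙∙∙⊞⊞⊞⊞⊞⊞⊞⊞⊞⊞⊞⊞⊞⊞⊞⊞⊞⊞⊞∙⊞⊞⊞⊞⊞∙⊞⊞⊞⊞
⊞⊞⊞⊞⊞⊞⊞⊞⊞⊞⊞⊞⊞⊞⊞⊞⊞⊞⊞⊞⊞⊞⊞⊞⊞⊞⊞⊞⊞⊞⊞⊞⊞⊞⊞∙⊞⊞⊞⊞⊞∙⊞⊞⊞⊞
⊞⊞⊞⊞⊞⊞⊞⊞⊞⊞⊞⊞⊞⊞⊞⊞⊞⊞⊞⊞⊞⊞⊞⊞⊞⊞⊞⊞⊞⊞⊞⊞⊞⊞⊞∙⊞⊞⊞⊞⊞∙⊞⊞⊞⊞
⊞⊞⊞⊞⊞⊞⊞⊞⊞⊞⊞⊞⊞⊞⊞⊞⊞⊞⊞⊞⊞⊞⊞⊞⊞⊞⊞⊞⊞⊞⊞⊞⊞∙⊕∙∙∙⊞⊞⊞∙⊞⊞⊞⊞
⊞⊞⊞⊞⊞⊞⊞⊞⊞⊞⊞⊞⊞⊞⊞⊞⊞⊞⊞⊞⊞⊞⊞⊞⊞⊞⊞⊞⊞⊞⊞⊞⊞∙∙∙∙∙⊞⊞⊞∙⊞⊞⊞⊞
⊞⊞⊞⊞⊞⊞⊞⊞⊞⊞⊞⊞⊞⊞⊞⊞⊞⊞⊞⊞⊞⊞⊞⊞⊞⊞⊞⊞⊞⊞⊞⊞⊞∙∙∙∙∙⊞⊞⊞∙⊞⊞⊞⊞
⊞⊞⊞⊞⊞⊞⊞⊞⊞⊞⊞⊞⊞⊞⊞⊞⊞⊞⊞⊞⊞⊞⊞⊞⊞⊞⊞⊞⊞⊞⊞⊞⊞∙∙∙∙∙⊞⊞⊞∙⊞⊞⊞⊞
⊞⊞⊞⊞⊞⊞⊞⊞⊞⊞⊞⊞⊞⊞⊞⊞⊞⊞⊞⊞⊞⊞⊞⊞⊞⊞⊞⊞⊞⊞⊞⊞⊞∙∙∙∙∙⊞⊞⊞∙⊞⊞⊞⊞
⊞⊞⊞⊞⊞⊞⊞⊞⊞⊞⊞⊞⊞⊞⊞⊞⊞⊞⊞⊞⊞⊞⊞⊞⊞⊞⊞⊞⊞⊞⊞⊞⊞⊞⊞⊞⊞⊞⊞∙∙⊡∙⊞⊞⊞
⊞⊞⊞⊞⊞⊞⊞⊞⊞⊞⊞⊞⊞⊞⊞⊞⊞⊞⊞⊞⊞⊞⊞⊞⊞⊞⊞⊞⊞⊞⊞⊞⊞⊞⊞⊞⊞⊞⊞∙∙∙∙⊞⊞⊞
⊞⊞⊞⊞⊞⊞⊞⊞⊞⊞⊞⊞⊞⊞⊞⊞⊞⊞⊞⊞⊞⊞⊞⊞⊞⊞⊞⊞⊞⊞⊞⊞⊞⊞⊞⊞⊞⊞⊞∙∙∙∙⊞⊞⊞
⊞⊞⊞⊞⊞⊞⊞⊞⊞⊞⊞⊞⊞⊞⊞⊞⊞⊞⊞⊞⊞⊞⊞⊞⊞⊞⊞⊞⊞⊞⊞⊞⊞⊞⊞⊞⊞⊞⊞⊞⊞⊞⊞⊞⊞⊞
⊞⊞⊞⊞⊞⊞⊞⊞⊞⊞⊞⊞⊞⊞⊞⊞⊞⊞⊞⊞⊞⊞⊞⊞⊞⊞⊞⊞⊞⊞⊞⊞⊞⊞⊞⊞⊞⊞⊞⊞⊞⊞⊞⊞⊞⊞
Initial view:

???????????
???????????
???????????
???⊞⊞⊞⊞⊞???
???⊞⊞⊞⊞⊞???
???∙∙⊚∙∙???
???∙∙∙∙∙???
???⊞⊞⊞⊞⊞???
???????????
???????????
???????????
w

???????????
???????????
???????????
???⊞⊞⊞⊞⊞⊞??
???⊞⊞⊞⊞⊞⊞??
???∙∙⊚∙∙∙??
???∙∙∙∙∙∙??
???⊞⊞⊞⊞⊞⊞??
???????????
???????????
???????????

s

???????????
???????????
???⊞⊞⊞⊞⊞⊞??
???⊞⊞⊞⊞⊞⊞??
???∙∙∙∙∙∙??
???∙∙⊚∙∙∙??
???⊞⊞⊞⊞⊞⊞??
???⊞⊞⊞⊞⊞???
???????????
???????????
???????????

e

???????????
???????????
??⊞⊞⊞⊞⊞⊞???
??⊞⊞⊞⊞⊞⊞???
??∙∙∙∙∙∙???
??∙∙∙⊚∙∙???
??⊞⊞⊞⊞⊞⊞???
??⊞⊞⊞⊞⊞⊞???
???????????
???????????
???????????

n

???????????
???????????
???????????
??⊞⊞⊞⊞⊞⊞???
??⊞⊞⊞⊞⊞⊞???
??∙∙∙⊚∙∙???
??∙∙∙∙∙∙???
??⊞⊞⊞⊞⊞⊞???
??⊞⊞⊞⊞⊞⊞???
???????????
???????????

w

???????????
???????????
???????????
???⊞⊞⊞⊞⊞⊞??
???⊞⊞⊞⊞⊞⊞??
???∙∙⊚∙∙∙??
???∙∙∙∙∙∙??
???⊞⊞⊞⊞⊞⊞??
???⊞⊞⊞⊞⊞⊞??
???????????
???????????

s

???????????
???????????
???⊞⊞⊞⊞⊞⊞??
???⊞⊞⊞⊞⊞⊞??
???∙∙∙∙∙∙??
???∙∙⊚∙∙∙??
???⊞⊞⊞⊞⊞⊞??
???⊞⊞⊞⊞⊞⊞??
???????????
???????????
???????????

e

???????????
???????????
??⊞⊞⊞⊞⊞⊞???
??⊞⊞⊞⊞⊞⊞???
??∙∙∙∙∙∙???
??∙∙∙⊚∙∙???
??⊞⊞⊞⊞⊞⊞???
??⊞⊞⊞⊞⊞⊞???
???????????
???????????
???????????

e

???????????
???????????
?⊞⊞⊞⊞⊞⊞????
?⊞⊞⊞⊞⊞⊞⊞???
?∙∙∙∙∙∙∙???
?∙∙∙∙⊚∙∙???
?⊞⊞⊞⊞⊞⊞⊞???
?⊞⊞⊞⊞⊞⊞⊞???
???????????
???????????
???????????

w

???????????
???????????
??⊞⊞⊞⊞⊞⊞???
??⊞⊞⊞⊞⊞⊞⊞??
??∙∙∙∙∙∙∙??
??∙∙∙⊚∙∙∙??
??⊞⊞⊞⊞⊞⊞⊞??
??⊞⊞⊞⊞⊞⊞⊞??
???????????
???????????
???????????

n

???????????
???????????
???????????
??⊞⊞⊞⊞⊞⊞???
??⊞⊞⊞⊞⊞⊞⊞??
??∙∙∙⊚∙∙∙??
??∙∙∙∙∙∙∙??
??⊞⊞⊞⊞⊞⊞⊞??
??⊞⊞⊞⊞⊞⊞⊞??
???????????
???????????

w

???????????
???????????
???????????
???⊞⊞⊞⊞⊞⊞??
???⊞⊞⊞⊞⊞⊞⊞?
???∙∙⊚∙∙∙∙?
???∙∙∙∙∙∙∙?
???⊞⊞⊞⊞⊞⊞⊞?
???⊞⊞⊞⊞⊞⊞⊞?
???????????
???????????

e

???????????
???????????
???????????
??⊞⊞⊞⊞⊞⊞???
??⊞⊞⊞⊞⊞⊞⊞??
??∙∙∙⊚∙∙∙??
??∙∙∙∙∙∙∙??
??⊞⊞⊞⊞⊞⊞⊞??
??⊞⊞⊞⊞⊞⊞⊞??
???????????
???????????

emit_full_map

⊞⊞⊞⊞⊞⊞?
⊞⊞⊞⊞⊞⊞⊞
∙∙∙⊚∙∙∙
∙∙∙∙∙∙∙
⊞⊞⊞⊞⊞⊞⊞
⊞⊞⊞⊞⊞⊞⊞

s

???????????
???????????
??⊞⊞⊞⊞⊞⊞???
??⊞⊞⊞⊞⊞⊞⊞??
??∙∙∙∙∙∙∙??
??∙∙∙⊚∙∙∙??
??⊞⊞⊞⊞⊞⊞⊞??
??⊞⊞⊞⊞⊞⊞⊞??
???????????
???????????
???????????

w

???????????
???????????
???⊞⊞⊞⊞⊞⊞??
???⊞⊞⊞⊞⊞⊞⊞?
???∙∙∙∙∙∙∙?
???∙∙⊚∙∙∙∙?
???⊞⊞⊞⊞⊞⊞⊞?
???⊞⊞⊞⊞⊞⊞⊞?
???????????
???????????
???????????

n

???????????
???????????
???????????
???⊞⊞⊞⊞⊞⊞??
???⊞⊞⊞⊞⊞⊞⊞?
???∙∙⊚∙∙∙∙?
???∙∙∙∙∙∙∙?
???⊞⊞⊞⊞⊞⊞⊞?
???⊞⊞⊞⊞⊞⊞⊞?
???????????
???????????

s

???????????
???????????
???⊞⊞⊞⊞⊞⊞??
???⊞⊞⊞⊞⊞⊞⊞?
???∙∙∙∙∙∙∙?
???∙∙⊚∙∙∙∙?
???⊞⊞⊞⊞⊞⊞⊞?
???⊞⊞⊞⊞⊞⊞⊞?
???????????
???????????
???????????


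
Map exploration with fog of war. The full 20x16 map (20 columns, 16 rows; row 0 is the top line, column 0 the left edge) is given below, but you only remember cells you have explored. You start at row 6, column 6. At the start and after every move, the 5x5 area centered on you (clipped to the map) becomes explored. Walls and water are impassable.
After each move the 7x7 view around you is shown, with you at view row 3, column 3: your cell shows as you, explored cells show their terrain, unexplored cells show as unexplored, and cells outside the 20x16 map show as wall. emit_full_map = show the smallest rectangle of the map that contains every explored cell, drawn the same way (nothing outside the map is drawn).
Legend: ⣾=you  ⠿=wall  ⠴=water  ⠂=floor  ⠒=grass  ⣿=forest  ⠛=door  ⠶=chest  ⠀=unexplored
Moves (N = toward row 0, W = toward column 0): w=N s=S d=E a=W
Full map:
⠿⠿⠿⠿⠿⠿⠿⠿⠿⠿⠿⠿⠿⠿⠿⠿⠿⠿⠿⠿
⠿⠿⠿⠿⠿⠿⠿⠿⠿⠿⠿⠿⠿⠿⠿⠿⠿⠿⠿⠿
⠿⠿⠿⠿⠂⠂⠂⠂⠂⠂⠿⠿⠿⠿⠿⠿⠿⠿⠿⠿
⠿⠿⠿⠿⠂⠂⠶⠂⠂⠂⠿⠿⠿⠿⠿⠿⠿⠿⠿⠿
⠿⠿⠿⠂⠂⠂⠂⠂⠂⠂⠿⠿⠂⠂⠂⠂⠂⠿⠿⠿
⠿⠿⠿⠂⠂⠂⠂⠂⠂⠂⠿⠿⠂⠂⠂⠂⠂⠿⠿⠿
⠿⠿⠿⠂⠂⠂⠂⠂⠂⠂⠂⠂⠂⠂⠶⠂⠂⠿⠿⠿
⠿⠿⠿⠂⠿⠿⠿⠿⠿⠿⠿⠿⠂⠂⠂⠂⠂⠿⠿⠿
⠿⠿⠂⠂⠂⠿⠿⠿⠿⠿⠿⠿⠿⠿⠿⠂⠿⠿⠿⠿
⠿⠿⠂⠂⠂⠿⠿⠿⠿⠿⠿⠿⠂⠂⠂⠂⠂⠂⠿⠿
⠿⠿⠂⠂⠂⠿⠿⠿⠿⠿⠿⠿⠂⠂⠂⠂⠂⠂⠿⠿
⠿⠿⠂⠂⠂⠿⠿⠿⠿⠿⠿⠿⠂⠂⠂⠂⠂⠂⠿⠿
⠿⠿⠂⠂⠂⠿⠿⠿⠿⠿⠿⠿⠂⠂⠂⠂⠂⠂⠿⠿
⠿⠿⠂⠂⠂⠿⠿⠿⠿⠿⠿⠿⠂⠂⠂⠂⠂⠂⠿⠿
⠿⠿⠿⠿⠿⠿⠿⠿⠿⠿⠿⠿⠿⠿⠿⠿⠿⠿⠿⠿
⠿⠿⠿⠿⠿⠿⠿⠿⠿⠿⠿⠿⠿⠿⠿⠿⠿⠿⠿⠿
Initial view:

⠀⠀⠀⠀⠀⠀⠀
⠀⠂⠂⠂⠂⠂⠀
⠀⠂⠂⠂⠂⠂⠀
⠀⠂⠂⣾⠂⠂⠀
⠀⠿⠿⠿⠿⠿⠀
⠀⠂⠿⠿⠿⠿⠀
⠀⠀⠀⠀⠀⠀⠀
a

⠀⠀⠀⠀⠀⠀⠀
⠀⠂⠂⠂⠂⠂⠂
⠀⠂⠂⠂⠂⠂⠂
⠀⠂⠂⣾⠂⠂⠂
⠀⠂⠿⠿⠿⠿⠿
⠀⠂⠂⠿⠿⠿⠿
⠀⠀⠀⠀⠀⠀⠀

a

⠀⠀⠀⠀⠀⠀⠀
⠀⠿⠂⠂⠂⠂⠂
⠀⠿⠂⠂⠂⠂⠂
⠀⠿⠂⣾⠂⠂⠂
⠀⠿⠂⠿⠿⠿⠿
⠀⠂⠂⠂⠿⠿⠿
⠀⠀⠀⠀⠀⠀⠀

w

⠀⠀⠀⠀⠀⠀⠀
⠀⠿⠿⠂⠂⠶⠀
⠀⠿⠂⠂⠂⠂⠂
⠀⠿⠂⣾⠂⠂⠂
⠀⠿⠂⠂⠂⠂⠂
⠀⠿⠂⠿⠿⠿⠿
⠀⠂⠂⠂⠿⠿⠿

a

⠀⠀⠀⠀⠀⠀⠀
⠀⠿⠿⠿⠂⠂⠶
⠀⠿⠿⠂⠂⠂⠂
⠀⠿⠿⣾⠂⠂⠂
⠀⠿⠿⠂⠂⠂⠂
⠀⠿⠿⠂⠿⠿⠿
⠀⠀⠂⠂⠂⠿⠿

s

⠀⠿⠿⠿⠂⠂⠶
⠀⠿⠿⠂⠂⠂⠂
⠀⠿⠿⠂⠂⠂⠂
⠀⠿⠿⣾⠂⠂⠂
⠀⠿⠿⠂⠿⠿⠿
⠀⠿⠂⠂⠂⠿⠿
⠀⠀⠀⠀⠀⠀⠀

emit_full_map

⠿⠿⠿⠂⠂⠶⠀⠀
⠿⠿⠂⠂⠂⠂⠂⠂
⠿⠿⠂⠂⠂⠂⠂⠂
⠿⠿⣾⠂⠂⠂⠂⠂
⠿⠿⠂⠿⠿⠿⠿⠿
⠿⠂⠂⠂⠿⠿⠿⠿

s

⠀⠿⠿⠂⠂⠂⠂
⠀⠿⠿⠂⠂⠂⠂
⠀⠿⠿⠂⠂⠂⠂
⠀⠿⠿⣾⠿⠿⠿
⠀⠿⠂⠂⠂⠿⠿
⠀⠿⠂⠂⠂⠿⠀
⠀⠀⠀⠀⠀⠀⠀

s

⠀⠿⠿⠂⠂⠂⠂
⠀⠿⠿⠂⠂⠂⠂
⠀⠿⠿⠂⠿⠿⠿
⠀⠿⠂⣾⠂⠿⠿
⠀⠿⠂⠂⠂⠿⠀
⠀⠿⠂⠂⠂⠿⠀
⠀⠀⠀⠀⠀⠀⠀

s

⠀⠿⠿⠂⠂⠂⠂
⠀⠿⠿⠂⠿⠿⠿
⠀⠿⠂⠂⠂⠿⠿
⠀⠿⠂⣾⠂⠿⠀
⠀⠿⠂⠂⠂⠿⠀
⠀⠿⠂⠂⠂⠿⠀
⠀⠀⠀⠀⠀⠀⠀

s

⠀⠿⠿⠂⠿⠿⠿
⠀⠿⠂⠂⠂⠿⠿
⠀⠿⠂⠂⠂⠿⠀
⠀⠿⠂⣾⠂⠿⠀
⠀⠿⠂⠂⠂⠿⠀
⠀⠿⠂⠂⠂⠿⠀
⠀⠀⠀⠀⠀⠀⠀

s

⠀⠿⠂⠂⠂⠿⠿
⠀⠿⠂⠂⠂⠿⠀
⠀⠿⠂⠂⠂⠿⠀
⠀⠿⠂⣾⠂⠿⠀
⠀⠿⠂⠂⠂⠿⠀
⠀⠿⠂⠂⠂⠿⠀
⠀⠀⠀⠀⠀⠀⠀

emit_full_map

⠿⠿⠿⠂⠂⠶⠀⠀
⠿⠿⠂⠂⠂⠂⠂⠂
⠿⠿⠂⠂⠂⠂⠂⠂
⠿⠿⠂⠂⠂⠂⠂⠂
⠿⠿⠂⠿⠿⠿⠿⠿
⠿⠂⠂⠂⠿⠿⠿⠿
⠿⠂⠂⠂⠿⠀⠀⠀
⠿⠂⠂⠂⠿⠀⠀⠀
⠿⠂⣾⠂⠿⠀⠀⠀
⠿⠂⠂⠂⠿⠀⠀⠀
⠿⠂⠂⠂⠿⠀⠀⠀

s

⠀⠿⠂⠂⠂⠿⠀
⠀⠿⠂⠂⠂⠿⠀
⠀⠿⠂⠂⠂⠿⠀
⠀⠿⠂⣾⠂⠿⠀
⠀⠿⠂⠂⠂⠿⠀
⠀⠿⠿⠿⠿⠿⠀
⠀⠀⠀⠀⠀⠀⠀

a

⠿⠀⠿⠂⠂⠂⠿
⠿⠿⠿⠂⠂⠂⠿
⠿⠿⠿⠂⠂⠂⠿
⠿⠿⠿⣾⠂⠂⠿
⠿⠿⠿⠂⠂⠂⠿
⠿⠿⠿⠿⠿⠿⠿
⠿⠀⠀⠀⠀⠀⠀

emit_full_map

⠀⠿⠿⠿⠂⠂⠶⠀⠀
⠀⠿⠿⠂⠂⠂⠂⠂⠂
⠀⠿⠿⠂⠂⠂⠂⠂⠂
⠀⠿⠿⠂⠂⠂⠂⠂⠂
⠀⠿⠿⠂⠿⠿⠿⠿⠿
⠀⠿⠂⠂⠂⠿⠿⠿⠿
⠀⠿⠂⠂⠂⠿⠀⠀⠀
⠿⠿⠂⠂⠂⠿⠀⠀⠀
⠿⠿⠂⠂⠂⠿⠀⠀⠀
⠿⠿⣾⠂⠂⠿⠀⠀⠀
⠿⠿⠂⠂⠂⠿⠀⠀⠀
⠿⠿⠿⠿⠿⠿⠀⠀⠀


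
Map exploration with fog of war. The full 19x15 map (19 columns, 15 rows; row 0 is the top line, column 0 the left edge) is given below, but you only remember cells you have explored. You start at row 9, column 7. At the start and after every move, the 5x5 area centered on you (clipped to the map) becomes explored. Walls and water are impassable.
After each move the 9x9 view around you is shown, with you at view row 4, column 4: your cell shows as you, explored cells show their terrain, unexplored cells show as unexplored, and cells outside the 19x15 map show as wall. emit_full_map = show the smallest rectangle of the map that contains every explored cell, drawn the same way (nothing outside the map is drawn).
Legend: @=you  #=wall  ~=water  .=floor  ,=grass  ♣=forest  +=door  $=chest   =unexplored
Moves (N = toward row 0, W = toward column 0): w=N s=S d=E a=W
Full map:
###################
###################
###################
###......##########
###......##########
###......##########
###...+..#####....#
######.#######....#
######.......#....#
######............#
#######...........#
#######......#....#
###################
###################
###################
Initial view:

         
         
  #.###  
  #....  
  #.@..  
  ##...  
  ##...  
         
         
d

         
         
 #.####  
 #.....  
 #..@..  
 ##....  
 ##....  
         
         

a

         
         
  #.#### 
  #..... 
  #.@... 
  ##.... 
  ##.... 
         
         

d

         
         
 #.####  
 #.....  
 #..@..  
 ##....  
 ##....  
         
         

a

         
         
  #.#### 
  #..... 
  #.@... 
  ##.... 
  ##.... 
         
         


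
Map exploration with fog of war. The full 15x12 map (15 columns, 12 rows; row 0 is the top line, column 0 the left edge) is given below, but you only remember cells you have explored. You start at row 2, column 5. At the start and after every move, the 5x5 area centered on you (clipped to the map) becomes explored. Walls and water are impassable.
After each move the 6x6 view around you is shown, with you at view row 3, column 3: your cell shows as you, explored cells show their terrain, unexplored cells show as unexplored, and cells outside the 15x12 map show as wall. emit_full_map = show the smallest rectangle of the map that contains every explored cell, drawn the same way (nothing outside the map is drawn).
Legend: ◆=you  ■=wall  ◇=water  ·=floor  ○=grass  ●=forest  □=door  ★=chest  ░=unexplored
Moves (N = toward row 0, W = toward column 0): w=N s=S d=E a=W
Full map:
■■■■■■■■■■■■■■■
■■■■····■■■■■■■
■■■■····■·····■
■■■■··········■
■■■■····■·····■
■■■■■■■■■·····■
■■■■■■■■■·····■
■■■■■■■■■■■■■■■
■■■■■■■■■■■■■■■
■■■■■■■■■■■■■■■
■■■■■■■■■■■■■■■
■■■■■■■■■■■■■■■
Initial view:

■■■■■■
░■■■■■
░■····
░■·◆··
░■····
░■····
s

░■■■■■
░■····
░■····
░■·◆··
░■····
░■■■■■

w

■■■■■■
░■■■■■
░■····
░■·◆··
░■····
░■····

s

░■■■■■
░■····
░■····
░■·◆··
░■····
░■■■■■

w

■■■■■■
░■■■■■
░■····
░■·◆··
░■····
░■····

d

■■■■■■
■■■■■■
■····■
■··◆·■
■·····
■····■

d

■■■■■■
■■■■■■
····■■
···◆■·
······
····■·

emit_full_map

■■■■■■■
■····■■
■···◆■·
■······
■····■·
■■■■■░░

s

■■■■■■
····■■
····■·
···◆··
····■·
■■■■■·

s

····■■
····■·
······
···◆■·
■■■■■·
░■■■■·

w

■■■■■■
····■■
····■·
···◆··
····■·
■■■■■·

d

■■■■■░
···■■■
···■··
···◆··
···■··
■■■■··


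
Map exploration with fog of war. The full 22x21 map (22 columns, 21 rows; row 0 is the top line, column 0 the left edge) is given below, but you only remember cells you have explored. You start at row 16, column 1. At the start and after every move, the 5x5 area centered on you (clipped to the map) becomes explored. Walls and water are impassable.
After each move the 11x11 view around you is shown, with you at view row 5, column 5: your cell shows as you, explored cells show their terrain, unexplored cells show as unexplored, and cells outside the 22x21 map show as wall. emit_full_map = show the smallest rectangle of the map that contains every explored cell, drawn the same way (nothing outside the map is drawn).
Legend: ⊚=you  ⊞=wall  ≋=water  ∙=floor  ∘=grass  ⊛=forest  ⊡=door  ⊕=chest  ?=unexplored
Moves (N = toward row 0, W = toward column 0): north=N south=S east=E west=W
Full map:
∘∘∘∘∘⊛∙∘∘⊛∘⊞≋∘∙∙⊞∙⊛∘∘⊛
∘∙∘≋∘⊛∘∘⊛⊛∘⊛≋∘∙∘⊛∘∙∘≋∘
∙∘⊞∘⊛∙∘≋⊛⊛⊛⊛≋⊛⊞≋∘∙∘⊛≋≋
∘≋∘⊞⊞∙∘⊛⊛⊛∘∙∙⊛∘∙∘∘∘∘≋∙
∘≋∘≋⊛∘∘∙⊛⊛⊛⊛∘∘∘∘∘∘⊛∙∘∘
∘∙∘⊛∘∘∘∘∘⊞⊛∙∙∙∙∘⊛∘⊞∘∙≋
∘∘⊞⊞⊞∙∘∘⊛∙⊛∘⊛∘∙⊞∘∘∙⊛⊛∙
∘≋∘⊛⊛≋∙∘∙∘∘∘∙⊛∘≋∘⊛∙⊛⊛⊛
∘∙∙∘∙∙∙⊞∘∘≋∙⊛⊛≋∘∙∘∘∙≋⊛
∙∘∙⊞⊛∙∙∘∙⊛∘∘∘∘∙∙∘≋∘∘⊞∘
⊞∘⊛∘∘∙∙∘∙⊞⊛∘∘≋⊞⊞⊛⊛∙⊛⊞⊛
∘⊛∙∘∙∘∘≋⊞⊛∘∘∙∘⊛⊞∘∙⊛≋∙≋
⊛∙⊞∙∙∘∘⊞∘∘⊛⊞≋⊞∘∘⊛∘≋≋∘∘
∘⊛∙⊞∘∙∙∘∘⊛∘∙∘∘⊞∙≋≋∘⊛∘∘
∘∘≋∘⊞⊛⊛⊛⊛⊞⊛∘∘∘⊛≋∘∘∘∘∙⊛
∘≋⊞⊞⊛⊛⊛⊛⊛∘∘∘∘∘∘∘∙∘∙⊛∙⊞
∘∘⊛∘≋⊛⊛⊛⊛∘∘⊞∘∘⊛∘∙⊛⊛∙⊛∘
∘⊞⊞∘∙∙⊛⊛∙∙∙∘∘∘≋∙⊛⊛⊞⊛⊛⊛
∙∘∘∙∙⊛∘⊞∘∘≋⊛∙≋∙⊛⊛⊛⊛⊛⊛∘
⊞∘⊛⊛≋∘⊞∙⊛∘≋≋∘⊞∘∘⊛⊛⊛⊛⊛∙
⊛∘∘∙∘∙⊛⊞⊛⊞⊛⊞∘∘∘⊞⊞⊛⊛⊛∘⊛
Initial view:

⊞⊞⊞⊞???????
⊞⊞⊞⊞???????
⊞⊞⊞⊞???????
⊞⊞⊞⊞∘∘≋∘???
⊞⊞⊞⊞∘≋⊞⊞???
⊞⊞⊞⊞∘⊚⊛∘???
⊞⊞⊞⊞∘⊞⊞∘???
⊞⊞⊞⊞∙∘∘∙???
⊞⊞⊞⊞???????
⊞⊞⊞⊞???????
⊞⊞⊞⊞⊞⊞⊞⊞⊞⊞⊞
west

⊞⊞⊞⊞⊞??????
⊞⊞⊞⊞⊞??????
⊞⊞⊞⊞⊞??????
⊞⊞⊞⊞⊞∘∘≋∘??
⊞⊞⊞⊞⊞∘≋⊞⊞??
⊞⊞⊞⊞⊞⊚∘⊛∘??
⊞⊞⊞⊞⊞∘⊞⊞∘??
⊞⊞⊞⊞⊞∙∘∘∙??
⊞⊞⊞⊞⊞??????
⊞⊞⊞⊞⊞??????
⊞⊞⊞⊞⊞⊞⊞⊞⊞⊞⊞

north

⊞⊞⊞⊞⊞??????
⊞⊞⊞⊞⊞??????
⊞⊞⊞⊞⊞??????
⊞⊞⊞⊞⊞∘⊛∙???
⊞⊞⊞⊞⊞∘∘≋∘??
⊞⊞⊞⊞⊞⊚≋⊞⊞??
⊞⊞⊞⊞⊞∘∘⊛∘??
⊞⊞⊞⊞⊞∘⊞⊞∘??
⊞⊞⊞⊞⊞∙∘∘∙??
⊞⊞⊞⊞⊞??????
⊞⊞⊞⊞⊞??????

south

⊞⊞⊞⊞⊞??????
⊞⊞⊞⊞⊞??????
⊞⊞⊞⊞⊞∘⊛∙???
⊞⊞⊞⊞⊞∘∘≋∘??
⊞⊞⊞⊞⊞∘≋⊞⊞??
⊞⊞⊞⊞⊞⊚∘⊛∘??
⊞⊞⊞⊞⊞∘⊞⊞∘??
⊞⊞⊞⊞⊞∙∘∘∙??
⊞⊞⊞⊞⊞??????
⊞⊞⊞⊞⊞??????
⊞⊞⊞⊞⊞⊞⊞⊞⊞⊞⊞

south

⊞⊞⊞⊞⊞??????
⊞⊞⊞⊞⊞∘⊛∙???
⊞⊞⊞⊞⊞∘∘≋∘??
⊞⊞⊞⊞⊞∘≋⊞⊞??
⊞⊞⊞⊞⊞∘∘⊛∘??
⊞⊞⊞⊞⊞⊚⊞⊞∘??
⊞⊞⊞⊞⊞∙∘∘∙??
⊞⊞⊞⊞⊞⊞∘⊛???
⊞⊞⊞⊞⊞??????
⊞⊞⊞⊞⊞⊞⊞⊞⊞⊞⊞
⊞⊞⊞⊞⊞⊞⊞⊞⊞⊞⊞

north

⊞⊞⊞⊞⊞??????
⊞⊞⊞⊞⊞??????
⊞⊞⊞⊞⊞∘⊛∙???
⊞⊞⊞⊞⊞∘∘≋∘??
⊞⊞⊞⊞⊞∘≋⊞⊞??
⊞⊞⊞⊞⊞⊚∘⊛∘??
⊞⊞⊞⊞⊞∘⊞⊞∘??
⊞⊞⊞⊞⊞∙∘∘∙??
⊞⊞⊞⊞⊞⊞∘⊛???
⊞⊞⊞⊞⊞??????
⊞⊞⊞⊞⊞⊞⊞⊞⊞⊞⊞

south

⊞⊞⊞⊞⊞??????
⊞⊞⊞⊞⊞∘⊛∙???
⊞⊞⊞⊞⊞∘∘≋∘??
⊞⊞⊞⊞⊞∘≋⊞⊞??
⊞⊞⊞⊞⊞∘∘⊛∘??
⊞⊞⊞⊞⊞⊚⊞⊞∘??
⊞⊞⊞⊞⊞∙∘∘∙??
⊞⊞⊞⊞⊞⊞∘⊛???
⊞⊞⊞⊞⊞??????
⊞⊞⊞⊞⊞⊞⊞⊞⊞⊞⊞
⊞⊞⊞⊞⊞⊞⊞⊞⊞⊞⊞

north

⊞⊞⊞⊞⊞??????
⊞⊞⊞⊞⊞??????
⊞⊞⊞⊞⊞∘⊛∙???
⊞⊞⊞⊞⊞∘∘≋∘??
⊞⊞⊞⊞⊞∘≋⊞⊞??
⊞⊞⊞⊞⊞⊚∘⊛∘??
⊞⊞⊞⊞⊞∘⊞⊞∘??
⊞⊞⊞⊞⊞∙∘∘∙??
⊞⊞⊞⊞⊞⊞∘⊛???
⊞⊞⊞⊞⊞??????
⊞⊞⊞⊞⊞⊞⊞⊞⊞⊞⊞

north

⊞⊞⊞⊞⊞??????
⊞⊞⊞⊞⊞??????
⊞⊞⊞⊞⊞??????
⊞⊞⊞⊞⊞∘⊛∙???
⊞⊞⊞⊞⊞∘∘≋∘??
⊞⊞⊞⊞⊞⊚≋⊞⊞??
⊞⊞⊞⊞⊞∘∘⊛∘??
⊞⊞⊞⊞⊞∘⊞⊞∘??
⊞⊞⊞⊞⊞∙∘∘∙??
⊞⊞⊞⊞⊞⊞∘⊛???
⊞⊞⊞⊞⊞??????

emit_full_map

∘⊛∙?
∘∘≋∘
⊚≋⊞⊞
∘∘⊛∘
∘⊞⊞∘
∙∘∘∙
⊞∘⊛?


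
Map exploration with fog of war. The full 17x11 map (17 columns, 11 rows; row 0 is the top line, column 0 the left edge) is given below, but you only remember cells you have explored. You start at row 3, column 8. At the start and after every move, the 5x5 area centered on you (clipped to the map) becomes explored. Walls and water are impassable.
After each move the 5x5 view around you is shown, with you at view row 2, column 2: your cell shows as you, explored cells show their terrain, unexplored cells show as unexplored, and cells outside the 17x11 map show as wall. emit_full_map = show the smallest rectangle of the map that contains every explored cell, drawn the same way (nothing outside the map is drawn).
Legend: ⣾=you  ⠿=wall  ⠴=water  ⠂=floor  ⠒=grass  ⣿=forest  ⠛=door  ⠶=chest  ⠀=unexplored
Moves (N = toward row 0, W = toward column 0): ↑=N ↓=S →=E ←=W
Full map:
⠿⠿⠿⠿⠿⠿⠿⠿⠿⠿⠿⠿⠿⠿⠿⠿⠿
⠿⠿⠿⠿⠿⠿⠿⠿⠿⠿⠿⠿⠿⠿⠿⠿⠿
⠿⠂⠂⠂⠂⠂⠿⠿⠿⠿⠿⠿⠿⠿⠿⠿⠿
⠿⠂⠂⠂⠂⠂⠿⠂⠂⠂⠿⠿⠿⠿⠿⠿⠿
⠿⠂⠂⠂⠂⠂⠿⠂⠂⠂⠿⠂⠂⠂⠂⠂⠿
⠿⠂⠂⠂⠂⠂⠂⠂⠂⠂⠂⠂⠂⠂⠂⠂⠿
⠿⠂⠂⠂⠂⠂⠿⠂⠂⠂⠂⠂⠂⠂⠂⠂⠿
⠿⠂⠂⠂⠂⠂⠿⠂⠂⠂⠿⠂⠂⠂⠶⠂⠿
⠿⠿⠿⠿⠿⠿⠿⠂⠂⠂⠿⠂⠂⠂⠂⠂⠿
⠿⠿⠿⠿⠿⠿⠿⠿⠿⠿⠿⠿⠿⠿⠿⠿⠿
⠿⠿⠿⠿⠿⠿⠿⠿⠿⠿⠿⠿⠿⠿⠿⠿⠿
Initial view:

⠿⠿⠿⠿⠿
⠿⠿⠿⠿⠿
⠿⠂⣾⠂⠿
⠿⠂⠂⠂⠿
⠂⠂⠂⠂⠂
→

⠿⠿⠿⠿⠿
⠿⠿⠿⠿⠿
⠂⠂⣾⠿⠿
⠂⠂⠂⠿⠂
⠂⠂⠂⠂⠂

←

⠿⠿⠿⠿⠿
⠿⠿⠿⠿⠿
⠿⠂⣾⠂⠿
⠿⠂⠂⠂⠿
⠂⠂⠂⠂⠂

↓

⠿⠿⠿⠿⠿
⠿⠂⠂⠂⠿
⠿⠂⣾⠂⠿
⠂⠂⠂⠂⠂
⠿⠂⠂⠂⠂

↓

⠿⠂⠂⠂⠿
⠿⠂⠂⠂⠿
⠂⠂⣾⠂⠂
⠿⠂⠂⠂⠂
⠿⠂⠂⠂⠿

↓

⠿⠂⠂⠂⠿
⠂⠂⠂⠂⠂
⠿⠂⣾⠂⠂
⠿⠂⠂⠂⠿
⠿⠂⠂⠂⠿

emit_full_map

⠿⠿⠿⠿⠿⠿
⠿⠿⠿⠿⠿⠿
⠿⠂⠂⠂⠿⠿
⠿⠂⠂⠂⠿⠂
⠂⠂⠂⠂⠂⠂
⠿⠂⣾⠂⠂⠀
⠿⠂⠂⠂⠿⠀
⠿⠂⠂⠂⠿⠀

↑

⠿⠂⠂⠂⠿
⠿⠂⠂⠂⠿
⠂⠂⣾⠂⠂
⠿⠂⠂⠂⠂
⠿⠂⠂⠂⠿

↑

⠿⠿⠿⠿⠿
⠿⠂⠂⠂⠿
⠿⠂⣾⠂⠿
⠂⠂⠂⠂⠂
⠿⠂⠂⠂⠂


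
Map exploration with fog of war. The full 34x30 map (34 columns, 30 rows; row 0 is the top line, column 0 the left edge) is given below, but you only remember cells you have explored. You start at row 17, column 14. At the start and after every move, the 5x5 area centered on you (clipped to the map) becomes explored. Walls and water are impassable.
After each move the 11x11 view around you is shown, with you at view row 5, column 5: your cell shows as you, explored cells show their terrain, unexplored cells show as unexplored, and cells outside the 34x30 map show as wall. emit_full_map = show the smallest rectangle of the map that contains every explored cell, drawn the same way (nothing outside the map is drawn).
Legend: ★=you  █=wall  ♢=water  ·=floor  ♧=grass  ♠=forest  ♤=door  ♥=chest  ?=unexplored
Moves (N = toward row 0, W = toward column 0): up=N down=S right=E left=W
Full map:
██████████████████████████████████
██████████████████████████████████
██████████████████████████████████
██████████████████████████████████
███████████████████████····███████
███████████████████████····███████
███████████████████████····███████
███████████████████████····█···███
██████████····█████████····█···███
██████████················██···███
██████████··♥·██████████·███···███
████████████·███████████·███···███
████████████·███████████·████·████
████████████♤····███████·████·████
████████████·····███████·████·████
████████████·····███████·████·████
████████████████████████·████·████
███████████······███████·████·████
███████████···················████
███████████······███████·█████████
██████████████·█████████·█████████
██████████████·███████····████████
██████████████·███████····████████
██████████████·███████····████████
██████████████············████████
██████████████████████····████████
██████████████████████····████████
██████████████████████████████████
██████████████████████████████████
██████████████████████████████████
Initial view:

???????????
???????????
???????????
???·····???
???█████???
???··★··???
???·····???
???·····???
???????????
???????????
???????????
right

???????????
???????????
???????????
??·····█???
??██████???
??···★·█???
??······???
??·····█???
???????????
???????????
???????????

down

???????????
???????????
??·····█???
??██████???
??·····█???
??···★··???
??·····█???
???█·███???
???????????
???????????
???????????

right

???????????
???????????
?·····█????
?███████???
?·····██???
?····★··???
?·····██???
??█·████???
???????????
???????????
???????????

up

???????????
???????????
???????????
?·····██???
?███████???
?····★██???
?·······???
?·····██???
??█·████???
???????????
???????????

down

???????????
???????????
?·····██???
?███████???
?·····██???
?····★··???
?·····██???
??█·████???
???????????
???????????
???????????

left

???????????
???????????
??·····██??
??███████??
??·····██??
??···★···??
??·····██??
???█·████??
???????????
???????????
???????????

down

???????????
??·····██??
??███████??
??·····██??
??·······??
??···★·██??
???█·████??
???█·███???
???????????
???????????
???????????

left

???????????
???·····██?
???███████?
???·····██?
???·······?
???··★··██?
???██·████?
???██·███??
???????????
???????????
???????????

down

???·····██?
???███████?
???·····██?
???·······?
???·····██?
???██★████?
???██·███??
???██·██???
???????????
???????????
???????????

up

???????????
???·····██?
???███████?
???·····██?
???·······?
???··★··██?
???██·████?
???██·███??
???██·██???
???????????
???????????

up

???????????
???????????
???·····██?
???███████?
???·····██?
???··★····?
???·····██?
???██·████?
???██·███??
???██·██???
???????????

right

???????????
???????????
??·····██??
??███████??
??·····██??
??···★···??
??·····██??
??██·████??
??██·███???
??██·██????
???????????

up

???????????
???????????
???????????
??·····██??
??███████??
??···★·██??
??·······??
??·····██??
??██·████??
??██·███???
??██·██????

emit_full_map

·····██
███████
···★·██
·······
·····██
██·████
██·███?
██·██??

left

???????????
???????????
???????????
???·····██?
???███████?
???··★··██?
???·······?
???·····██?
???██·████?
???██·███??
???██·██???

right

???????????
???????????
???????????
??·····██??
??███████??
??···★·██??
??·······??
??·····██??
??██·████??
??██·███???
??██·██????

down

???????????
???????????
??·····██??
??███████??
??·····██??
??···★···??
??·····██??
??██·████??
??██·███???
??██·██????
???????????

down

???????????
??·····██??
??███████??
??·····██??
??·······??
??···★·██??
??██·████??
??██·███???
??██·██????
???????????
???????????

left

???????????
???·····██?
???███████?
???·····██?
???·······?
???··★··██?
???██·████?
???██·███??
???██·██???
???????????
???????????

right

???????????
??·····██??
??███████??
??·····██??
??·······??
??···★·██??
??██·████??
??██·███???
??██·██????
???????????
???????????

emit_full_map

·····██
███████
·····██
·······
···★·██
██·████
██·███?
██·██??


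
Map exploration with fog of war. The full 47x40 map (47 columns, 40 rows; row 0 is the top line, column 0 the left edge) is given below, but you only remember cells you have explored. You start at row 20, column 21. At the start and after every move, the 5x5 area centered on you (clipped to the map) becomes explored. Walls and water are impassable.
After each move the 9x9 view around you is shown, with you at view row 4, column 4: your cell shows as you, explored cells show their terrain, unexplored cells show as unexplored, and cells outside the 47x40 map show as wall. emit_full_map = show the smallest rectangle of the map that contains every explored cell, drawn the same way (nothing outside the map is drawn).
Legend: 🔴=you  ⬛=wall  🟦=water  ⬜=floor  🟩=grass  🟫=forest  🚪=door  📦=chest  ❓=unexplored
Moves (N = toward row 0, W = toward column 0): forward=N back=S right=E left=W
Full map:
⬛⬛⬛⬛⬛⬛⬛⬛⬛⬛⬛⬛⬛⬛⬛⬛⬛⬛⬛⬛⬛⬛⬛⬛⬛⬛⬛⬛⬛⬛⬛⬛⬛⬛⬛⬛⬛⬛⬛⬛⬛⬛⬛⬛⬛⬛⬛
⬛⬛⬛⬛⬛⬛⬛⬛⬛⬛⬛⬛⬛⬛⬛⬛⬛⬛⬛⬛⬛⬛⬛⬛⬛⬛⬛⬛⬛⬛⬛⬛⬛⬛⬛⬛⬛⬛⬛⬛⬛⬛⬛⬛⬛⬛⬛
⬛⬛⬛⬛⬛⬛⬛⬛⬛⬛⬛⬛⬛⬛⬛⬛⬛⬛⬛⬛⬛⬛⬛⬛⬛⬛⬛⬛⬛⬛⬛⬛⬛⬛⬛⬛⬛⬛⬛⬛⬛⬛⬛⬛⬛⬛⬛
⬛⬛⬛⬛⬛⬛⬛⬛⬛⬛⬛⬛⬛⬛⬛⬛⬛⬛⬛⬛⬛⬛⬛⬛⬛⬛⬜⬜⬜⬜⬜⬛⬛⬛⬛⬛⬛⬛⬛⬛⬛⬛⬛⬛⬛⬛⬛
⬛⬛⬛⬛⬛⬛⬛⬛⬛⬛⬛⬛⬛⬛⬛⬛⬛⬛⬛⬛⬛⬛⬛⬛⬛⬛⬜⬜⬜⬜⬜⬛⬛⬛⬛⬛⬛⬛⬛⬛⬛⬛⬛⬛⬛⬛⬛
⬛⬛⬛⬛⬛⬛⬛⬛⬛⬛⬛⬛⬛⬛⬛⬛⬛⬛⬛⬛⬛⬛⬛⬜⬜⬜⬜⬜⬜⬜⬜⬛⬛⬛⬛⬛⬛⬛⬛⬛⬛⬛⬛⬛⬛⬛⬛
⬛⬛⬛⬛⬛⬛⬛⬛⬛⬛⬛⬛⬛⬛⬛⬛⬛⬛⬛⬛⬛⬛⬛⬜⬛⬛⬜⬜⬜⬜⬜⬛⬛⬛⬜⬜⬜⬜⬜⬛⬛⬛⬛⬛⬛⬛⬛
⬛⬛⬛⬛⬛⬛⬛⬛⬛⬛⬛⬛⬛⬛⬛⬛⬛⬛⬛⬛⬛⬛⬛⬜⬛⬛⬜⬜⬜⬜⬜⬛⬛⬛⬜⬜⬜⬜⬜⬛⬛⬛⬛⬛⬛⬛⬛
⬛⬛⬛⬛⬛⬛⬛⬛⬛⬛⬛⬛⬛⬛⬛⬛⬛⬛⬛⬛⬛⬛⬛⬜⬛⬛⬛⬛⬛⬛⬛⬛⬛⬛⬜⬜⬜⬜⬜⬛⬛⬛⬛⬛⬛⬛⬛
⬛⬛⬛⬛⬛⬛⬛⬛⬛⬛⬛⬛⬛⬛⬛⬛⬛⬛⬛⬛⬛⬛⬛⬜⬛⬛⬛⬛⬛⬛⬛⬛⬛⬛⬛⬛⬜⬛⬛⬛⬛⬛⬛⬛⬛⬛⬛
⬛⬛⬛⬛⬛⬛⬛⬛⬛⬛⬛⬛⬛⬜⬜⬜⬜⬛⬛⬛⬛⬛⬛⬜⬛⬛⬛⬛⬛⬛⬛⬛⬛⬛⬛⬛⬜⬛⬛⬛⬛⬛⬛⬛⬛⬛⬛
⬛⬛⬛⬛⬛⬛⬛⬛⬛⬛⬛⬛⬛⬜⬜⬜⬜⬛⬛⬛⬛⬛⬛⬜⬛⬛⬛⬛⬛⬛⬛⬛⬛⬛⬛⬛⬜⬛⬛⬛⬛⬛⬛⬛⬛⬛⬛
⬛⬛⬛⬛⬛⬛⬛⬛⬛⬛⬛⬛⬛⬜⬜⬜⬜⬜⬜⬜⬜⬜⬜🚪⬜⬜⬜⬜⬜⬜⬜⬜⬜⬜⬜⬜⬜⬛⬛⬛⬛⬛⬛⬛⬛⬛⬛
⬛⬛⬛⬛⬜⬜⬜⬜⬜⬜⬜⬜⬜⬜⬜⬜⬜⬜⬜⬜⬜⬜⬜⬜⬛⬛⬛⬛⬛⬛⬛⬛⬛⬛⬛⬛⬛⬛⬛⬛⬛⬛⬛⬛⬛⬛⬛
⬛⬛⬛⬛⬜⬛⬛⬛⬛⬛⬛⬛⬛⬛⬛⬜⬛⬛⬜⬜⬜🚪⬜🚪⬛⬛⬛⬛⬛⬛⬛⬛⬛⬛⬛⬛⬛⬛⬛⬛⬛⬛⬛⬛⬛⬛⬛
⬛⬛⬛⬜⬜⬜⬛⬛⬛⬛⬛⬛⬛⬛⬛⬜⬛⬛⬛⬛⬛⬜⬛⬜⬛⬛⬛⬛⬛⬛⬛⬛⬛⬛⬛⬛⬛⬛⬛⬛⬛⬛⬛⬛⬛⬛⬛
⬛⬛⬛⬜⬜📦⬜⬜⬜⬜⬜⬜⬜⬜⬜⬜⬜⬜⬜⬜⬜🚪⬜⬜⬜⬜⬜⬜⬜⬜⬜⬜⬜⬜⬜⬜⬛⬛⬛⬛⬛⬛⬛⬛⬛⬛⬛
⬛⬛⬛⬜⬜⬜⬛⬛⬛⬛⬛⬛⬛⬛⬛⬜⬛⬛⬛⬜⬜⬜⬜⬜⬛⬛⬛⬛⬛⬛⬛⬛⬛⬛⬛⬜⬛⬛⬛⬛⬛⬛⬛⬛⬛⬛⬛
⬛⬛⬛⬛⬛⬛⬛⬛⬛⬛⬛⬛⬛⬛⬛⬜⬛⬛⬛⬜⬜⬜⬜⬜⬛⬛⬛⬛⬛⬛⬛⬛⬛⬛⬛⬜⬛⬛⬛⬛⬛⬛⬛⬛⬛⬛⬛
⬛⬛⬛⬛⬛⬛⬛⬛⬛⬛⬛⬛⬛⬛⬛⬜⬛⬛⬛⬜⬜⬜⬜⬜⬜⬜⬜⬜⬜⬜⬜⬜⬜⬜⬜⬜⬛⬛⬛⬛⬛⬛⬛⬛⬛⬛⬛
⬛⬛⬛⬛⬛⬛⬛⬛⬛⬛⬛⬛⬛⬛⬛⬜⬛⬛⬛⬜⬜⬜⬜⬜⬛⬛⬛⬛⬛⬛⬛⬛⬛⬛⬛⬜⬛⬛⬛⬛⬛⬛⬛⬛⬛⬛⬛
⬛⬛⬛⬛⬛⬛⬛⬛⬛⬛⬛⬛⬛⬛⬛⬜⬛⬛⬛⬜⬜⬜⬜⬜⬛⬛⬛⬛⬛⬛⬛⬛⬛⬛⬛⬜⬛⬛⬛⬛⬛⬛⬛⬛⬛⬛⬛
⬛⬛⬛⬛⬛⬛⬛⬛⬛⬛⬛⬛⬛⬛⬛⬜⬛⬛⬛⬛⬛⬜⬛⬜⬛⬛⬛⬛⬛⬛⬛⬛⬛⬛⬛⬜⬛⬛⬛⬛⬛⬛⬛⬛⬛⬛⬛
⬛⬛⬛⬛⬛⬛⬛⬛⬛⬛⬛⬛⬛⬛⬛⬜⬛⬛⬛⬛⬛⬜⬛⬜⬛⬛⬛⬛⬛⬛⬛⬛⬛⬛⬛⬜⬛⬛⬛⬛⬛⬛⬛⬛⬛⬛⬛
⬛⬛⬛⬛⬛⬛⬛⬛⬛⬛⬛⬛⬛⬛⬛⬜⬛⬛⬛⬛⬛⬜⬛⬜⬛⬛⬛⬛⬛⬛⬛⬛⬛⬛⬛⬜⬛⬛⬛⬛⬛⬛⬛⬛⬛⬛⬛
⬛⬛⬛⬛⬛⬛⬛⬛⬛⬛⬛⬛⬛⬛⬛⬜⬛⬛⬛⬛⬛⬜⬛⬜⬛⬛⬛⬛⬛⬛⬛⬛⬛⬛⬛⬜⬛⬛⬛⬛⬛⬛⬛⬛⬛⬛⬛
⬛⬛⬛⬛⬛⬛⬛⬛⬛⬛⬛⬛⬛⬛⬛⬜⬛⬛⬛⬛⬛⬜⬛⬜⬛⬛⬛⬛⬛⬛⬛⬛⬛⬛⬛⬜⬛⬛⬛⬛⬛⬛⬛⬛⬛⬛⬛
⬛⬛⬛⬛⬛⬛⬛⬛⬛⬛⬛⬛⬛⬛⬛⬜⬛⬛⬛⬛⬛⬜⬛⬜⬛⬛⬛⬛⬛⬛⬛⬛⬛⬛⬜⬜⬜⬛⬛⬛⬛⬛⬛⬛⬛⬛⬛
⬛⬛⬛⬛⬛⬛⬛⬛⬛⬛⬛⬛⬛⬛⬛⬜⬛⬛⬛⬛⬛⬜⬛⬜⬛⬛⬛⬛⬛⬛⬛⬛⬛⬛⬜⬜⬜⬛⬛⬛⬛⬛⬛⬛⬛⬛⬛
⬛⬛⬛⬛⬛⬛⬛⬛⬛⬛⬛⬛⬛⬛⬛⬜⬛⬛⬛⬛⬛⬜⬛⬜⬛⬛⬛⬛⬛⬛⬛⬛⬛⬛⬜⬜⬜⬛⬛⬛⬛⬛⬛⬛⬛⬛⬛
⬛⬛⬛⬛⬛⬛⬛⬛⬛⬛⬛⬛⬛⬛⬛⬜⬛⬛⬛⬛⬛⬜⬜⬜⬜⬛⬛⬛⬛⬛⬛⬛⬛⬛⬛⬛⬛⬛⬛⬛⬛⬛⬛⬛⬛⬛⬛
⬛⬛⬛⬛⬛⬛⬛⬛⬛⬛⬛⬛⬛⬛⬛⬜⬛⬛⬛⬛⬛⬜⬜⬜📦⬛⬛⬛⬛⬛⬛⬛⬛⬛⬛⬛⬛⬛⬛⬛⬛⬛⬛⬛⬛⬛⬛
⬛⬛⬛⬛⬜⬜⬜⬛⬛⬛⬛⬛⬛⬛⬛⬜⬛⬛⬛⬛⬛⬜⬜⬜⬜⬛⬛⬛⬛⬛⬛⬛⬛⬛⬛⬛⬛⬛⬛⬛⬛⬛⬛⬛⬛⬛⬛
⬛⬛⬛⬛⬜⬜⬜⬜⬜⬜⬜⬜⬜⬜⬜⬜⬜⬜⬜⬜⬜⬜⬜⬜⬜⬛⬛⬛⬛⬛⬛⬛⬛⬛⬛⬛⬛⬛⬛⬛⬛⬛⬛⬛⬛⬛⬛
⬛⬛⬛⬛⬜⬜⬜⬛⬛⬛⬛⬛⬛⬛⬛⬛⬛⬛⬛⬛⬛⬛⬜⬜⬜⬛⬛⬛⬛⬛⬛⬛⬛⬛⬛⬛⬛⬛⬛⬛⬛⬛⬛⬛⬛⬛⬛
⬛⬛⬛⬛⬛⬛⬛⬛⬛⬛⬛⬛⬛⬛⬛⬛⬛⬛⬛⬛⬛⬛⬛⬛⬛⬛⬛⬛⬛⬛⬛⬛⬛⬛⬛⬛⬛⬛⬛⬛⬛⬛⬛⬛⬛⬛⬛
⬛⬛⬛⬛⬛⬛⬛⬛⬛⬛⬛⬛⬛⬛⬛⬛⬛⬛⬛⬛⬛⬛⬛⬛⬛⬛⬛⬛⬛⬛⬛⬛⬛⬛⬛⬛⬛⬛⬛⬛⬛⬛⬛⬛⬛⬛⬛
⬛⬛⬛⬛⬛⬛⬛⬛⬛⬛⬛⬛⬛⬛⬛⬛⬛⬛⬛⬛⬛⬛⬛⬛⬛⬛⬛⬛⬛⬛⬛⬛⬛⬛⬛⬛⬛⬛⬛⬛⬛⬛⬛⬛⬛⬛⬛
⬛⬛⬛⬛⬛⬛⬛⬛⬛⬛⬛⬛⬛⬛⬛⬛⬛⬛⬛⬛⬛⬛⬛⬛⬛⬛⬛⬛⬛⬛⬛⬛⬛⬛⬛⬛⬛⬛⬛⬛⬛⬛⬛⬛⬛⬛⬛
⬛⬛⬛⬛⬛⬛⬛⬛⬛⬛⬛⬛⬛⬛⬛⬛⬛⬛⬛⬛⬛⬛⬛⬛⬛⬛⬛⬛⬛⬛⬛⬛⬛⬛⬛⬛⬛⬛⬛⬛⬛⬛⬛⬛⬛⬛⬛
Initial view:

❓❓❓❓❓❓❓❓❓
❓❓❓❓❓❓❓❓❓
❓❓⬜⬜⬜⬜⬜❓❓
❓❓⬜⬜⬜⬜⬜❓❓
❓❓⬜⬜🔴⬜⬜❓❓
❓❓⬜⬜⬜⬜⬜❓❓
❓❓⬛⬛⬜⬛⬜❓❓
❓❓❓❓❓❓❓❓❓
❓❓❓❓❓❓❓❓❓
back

❓❓❓❓❓❓❓❓❓
❓❓⬜⬜⬜⬜⬜❓❓
❓❓⬜⬜⬜⬜⬜❓❓
❓❓⬜⬜⬜⬜⬜❓❓
❓❓⬜⬜🔴⬜⬜❓❓
❓❓⬛⬛⬜⬛⬜❓❓
❓❓⬛⬛⬜⬛⬜❓❓
❓❓❓❓❓❓❓❓❓
❓❓❓❓❓❓❓❓❓

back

❓❓⬜⬜⬜⬜⬜❓❓
❓❓⬜⬜⬜⬜⬜❓❓
❓❓⬜⬜⬜⬜⬜❓❓
❓❓⬜⬜⬜⬜⬜❓❓
❓❓⬛⬛🔴⬛⬜❓❓
❓❓⬛⬛⬜⬛⬜❓❓
❓❓⬛⬛⬜⬛⬜❓❓
❓❓❓❓❓❓❓❓❓
❓❓❓❓❓❓❓❓❓

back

❓❓⬜⬜⬜⬜⬜❓❓
❓❓⬜⬜⬜⬜⬜❓❓
❓❓⬜⬜⬜⬜⬜❓❓
❓❓⬛⬛⬜⬛⬜❓❓
❓❓⬛⬛🔴⬛⬜❓❓
❓❓⬛⬛⬜⬛⬜❓❓
❓❓⬛⬛⬜⬛⬜❓❓
❓❓❓❓❓❓❓❓❓
❓❓❓❓❓❓❓❓❓

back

❓❓⬜⬜⬜⬜⬜❓❓
❓❓⬜⬜⬜⬜⬜❓❓
❓❓⬛⬛⬜⬛⬜❓❓
❓❓⬛⬛⬜⬛⬜❓❓
❓❓⬛⬛🔴⬛⬜❓❓
❓❓⬛⬛⬜⬛⬜❓❓
❓❓⬛⬛⬜⬛⬜❓❓
❓❓❓❓❓❓❓❓❓
❓❓❓❓❓❓❓❓❓

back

❓❓⬜⬜⬜⬜⬜❓❓
❓❓⬛⬛⬜⬛⬜❓❓
❓❓⬛⬛⬜⬛⬜❓❓
❓❓⬛⬛⬜⬛⬜❓❓
❓❓⬛⬛🔴⬛⬜❓❓
❓❓⬛⬛⬜⬛⬜❓❓
❓❓⬛⬛⬜⬛⬜❓❓
❓❓❓❓❓❓❓❓❓
❓❓❓❓❓❓❓❓❓

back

❓❓⬛⬛⬜⬛⬜❓❓
❓❓⬛⬛⬜⬛⬜❓❓
❓❓⬛⬛⬜⬛⬜❓❓
❓❓⬛⬛⬜⬛⬜❓❓
❓❓⬛⬛🔴⬛⬜❓❓
❓❓⬛⬛⬜⬛⬜❓❓
❓❓⬛⬛⬜⬛⬜❓❓
❓❓❓❓❓❓❓❓❓
❓❓❓❓❓❓❓❓❓

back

❓❓⬛⬛⬜⬛⬜❓❓
❓❓⬛⬛⬜⬛⬜❓❓
❓❓⬛⬛⬜⬛⬜❓❓
❓❓⬛⬛⬜⬛⬜❓❓
❓❓⬛⬛🔴⬛⬜❓❓
❓❓⬛⬛⬜⬛⬜❓❓
❓❓⬛⬛⬜⬛⬜❓❓
❓❓❓❓❓❓❓❓❓
❓❓❓❓❓❓❓❓❓

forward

❓❓⬛⬛⬜⬛⬜❓❓
❓❓⬛⬛⬜⬛⬜❓❓
❓❓⬛⬛⬜⬛⬜❓❓
❓❓⬛⬛⬜⬛⬜❓❓
❓❓⬛⬛🔴⬛⬜❓❓
❓❓⬛⬛⬜⬛⬜❓❓
❓❓⬛⬛⬜⬛⬜❓❓
❓❓⬛⬛⬜⬛⬜❓❓
❓❓❓❓❓❓❓❓❓
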